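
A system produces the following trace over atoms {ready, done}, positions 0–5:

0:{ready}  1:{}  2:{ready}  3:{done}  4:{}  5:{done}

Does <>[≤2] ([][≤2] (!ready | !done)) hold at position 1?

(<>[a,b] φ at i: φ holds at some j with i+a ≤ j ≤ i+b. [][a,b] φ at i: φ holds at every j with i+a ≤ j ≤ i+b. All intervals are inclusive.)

Check [][≤2] (!ready | !done) at each j in [1,3]:
  j=1: holds on [1,3]
  j=2: holds on [2,4]
  j=3: holds on [3,5]
Found at j=1 → formula holds.

Yes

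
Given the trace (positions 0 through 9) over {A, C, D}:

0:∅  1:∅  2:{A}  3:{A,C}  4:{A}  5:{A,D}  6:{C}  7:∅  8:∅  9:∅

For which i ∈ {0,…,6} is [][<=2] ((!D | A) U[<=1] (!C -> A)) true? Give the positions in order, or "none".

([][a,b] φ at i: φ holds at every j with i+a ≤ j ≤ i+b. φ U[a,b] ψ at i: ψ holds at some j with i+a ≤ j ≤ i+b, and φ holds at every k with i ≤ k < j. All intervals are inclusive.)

Evaluate at each i in [0,6]:
  i=0: ✗ (fails at j=0)
  i=1: ✓ (all of [1,3])
  i=2: ✓ (all of [2,4])
  i=3: ✓ (all of [3,5])
  i=4: ✓ (all of [4,6])
  i=5: ✗ (fails at j=7)
  i=6: ✗ (fails at j=7)

1, 2, 3, 4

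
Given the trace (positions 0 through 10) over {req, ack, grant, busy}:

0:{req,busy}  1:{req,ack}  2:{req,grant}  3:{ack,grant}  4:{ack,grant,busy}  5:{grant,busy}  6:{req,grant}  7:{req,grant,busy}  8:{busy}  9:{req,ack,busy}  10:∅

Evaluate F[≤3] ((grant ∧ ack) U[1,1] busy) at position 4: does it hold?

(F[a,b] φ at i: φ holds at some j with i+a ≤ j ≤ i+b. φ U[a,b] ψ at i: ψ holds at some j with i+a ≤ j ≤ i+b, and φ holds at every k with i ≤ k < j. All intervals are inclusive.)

Check ((grant ∧ ack) U[1,1] busy) at each j in [4,7]:
  j=4: holds
  j=5: fails
  j=6: fails
  j=7: fails
Found at j=4 → formula holds.

True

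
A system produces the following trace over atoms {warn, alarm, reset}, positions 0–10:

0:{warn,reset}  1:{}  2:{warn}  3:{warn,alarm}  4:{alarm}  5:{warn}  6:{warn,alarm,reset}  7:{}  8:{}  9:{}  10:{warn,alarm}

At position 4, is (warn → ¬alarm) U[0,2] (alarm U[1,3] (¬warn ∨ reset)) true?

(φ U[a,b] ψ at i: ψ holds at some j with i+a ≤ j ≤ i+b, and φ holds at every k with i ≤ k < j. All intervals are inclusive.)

Yes

Need some j in [4,6] with (alarm U[1,3] (¬warn ∨ reset)), and (warn → ¬alarm) at every k in [4,j-1].
  j=4: (alarm U[1,3] (¬warn ∨ reset)) — fails.
  j=5: (alarm U[1,3] (¬warn ∨ reset)) — fails.
  j=6: (alarm U[1,3] (¬warn ∨ reset)) holds; (warn → ¬alarm) holds at every k in [4,5] → satisfied.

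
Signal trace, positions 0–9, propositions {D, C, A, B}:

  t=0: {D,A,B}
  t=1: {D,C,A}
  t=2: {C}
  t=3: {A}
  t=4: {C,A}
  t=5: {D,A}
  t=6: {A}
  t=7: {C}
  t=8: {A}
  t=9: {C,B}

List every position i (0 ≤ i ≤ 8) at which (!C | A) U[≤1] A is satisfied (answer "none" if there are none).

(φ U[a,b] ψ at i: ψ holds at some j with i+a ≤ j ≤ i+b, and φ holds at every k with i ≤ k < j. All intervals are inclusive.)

Evaluate at each i in [0,8]:
  i=0: ✓ (rhs at j=0)
  i=1: ✓ (rhs at j=1)
  i=2: ✗ (lhs fails at k=2 before rhs at j=3)
  i=3: ✓ (rhs at j=3)
  i=4: ✓ (rhs at j=4)
  i=5: ✓ (rhs at j=5)
  i=6: ✓ (rhs at j=6)
  i=7: ✗ (lhs fails at k=7 before rhs at j=8)
  i=8: ✓ (rhs at j=8)

0, 1, 3, 4, 5, 6, 8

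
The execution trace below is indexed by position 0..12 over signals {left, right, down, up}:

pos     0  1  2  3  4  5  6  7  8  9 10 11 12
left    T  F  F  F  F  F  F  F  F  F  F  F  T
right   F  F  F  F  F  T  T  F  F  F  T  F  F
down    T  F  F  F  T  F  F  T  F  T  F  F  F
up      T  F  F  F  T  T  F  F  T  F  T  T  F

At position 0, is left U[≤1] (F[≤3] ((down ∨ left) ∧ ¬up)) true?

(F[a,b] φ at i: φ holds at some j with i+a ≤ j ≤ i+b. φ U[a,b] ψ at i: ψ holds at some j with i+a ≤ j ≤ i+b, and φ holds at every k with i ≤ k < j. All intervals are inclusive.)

Need some j in [0,1] with F[≤3] ((down ∨ left) ∧ ¬up), and left at every k in [0,j-1].
  j=0: F[≤3] ((down ∨ left) ∧ ¬up) — fails (none in [0,3]).
  j=1: F[≤3] ((down ∨ left) ∧ ¬up) — fails (none in [1,4]).
No j in the window works → until fails.

No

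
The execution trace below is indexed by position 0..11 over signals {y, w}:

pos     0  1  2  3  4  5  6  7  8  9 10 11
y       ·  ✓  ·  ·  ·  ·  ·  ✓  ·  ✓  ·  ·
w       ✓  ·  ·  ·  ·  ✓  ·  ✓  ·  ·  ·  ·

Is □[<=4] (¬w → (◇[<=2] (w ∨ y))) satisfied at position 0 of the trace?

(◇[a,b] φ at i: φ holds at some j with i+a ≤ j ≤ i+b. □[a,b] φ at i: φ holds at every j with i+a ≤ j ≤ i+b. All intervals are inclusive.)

Check (¬w → (◇[<=2] (w ∨ y))) at every j in [0,4]:
  j=0: antecedent false → ✓
  j=1: antecedent true; consequent holds (witness at 1) → ✓
  j=2: antecedent true; consequent fails (none in [2,4]) → ✗
  j=3: antecedent true; consequent holds (witness at 5) → ✓
  j=4: antecedent true; consequent holds (witness at 5) → ✓
Fails at j=2 → formula fails.

False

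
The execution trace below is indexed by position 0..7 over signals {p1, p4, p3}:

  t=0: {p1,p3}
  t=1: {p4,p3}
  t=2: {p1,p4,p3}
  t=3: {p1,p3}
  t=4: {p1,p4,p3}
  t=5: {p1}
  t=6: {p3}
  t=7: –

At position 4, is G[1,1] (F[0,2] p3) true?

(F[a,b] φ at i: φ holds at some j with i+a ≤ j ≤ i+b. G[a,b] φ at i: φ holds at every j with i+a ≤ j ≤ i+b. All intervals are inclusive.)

Check F[0,2] p3 at every j in [5,5]:
  j=5: holds (witness at 6)
All positions satisfy it → formula holds.

Holds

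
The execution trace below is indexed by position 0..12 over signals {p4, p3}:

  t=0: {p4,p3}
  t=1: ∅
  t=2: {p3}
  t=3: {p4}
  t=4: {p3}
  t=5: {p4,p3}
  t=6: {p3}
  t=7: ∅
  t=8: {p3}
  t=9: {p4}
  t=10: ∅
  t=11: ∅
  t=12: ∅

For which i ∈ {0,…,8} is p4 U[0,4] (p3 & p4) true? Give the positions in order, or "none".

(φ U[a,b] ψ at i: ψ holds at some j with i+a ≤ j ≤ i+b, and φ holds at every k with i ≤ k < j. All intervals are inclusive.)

Evaluate at each i in [0,8]:
  i=0: ✓ (rhs at j=0)
  i=1: ✗ (lhs fails at k=1 before rhs at j=5)
  i=2: ✗ (lhs fails at k=2 before rhs at j=5)
  i=3: ✗ (lhs fails at k=4 before rhs at j=5)
  i=4: ✗ (lhs fails at k=4 before rhs at j=5)
  i=5: ✓ (rhs at j=5)
  i=6: ✗ (no rhs in [6,10])
  i=7: ✗ (no rhs in [7,11])
  i=8: ✗ (no rhs in [8,12])

0, 5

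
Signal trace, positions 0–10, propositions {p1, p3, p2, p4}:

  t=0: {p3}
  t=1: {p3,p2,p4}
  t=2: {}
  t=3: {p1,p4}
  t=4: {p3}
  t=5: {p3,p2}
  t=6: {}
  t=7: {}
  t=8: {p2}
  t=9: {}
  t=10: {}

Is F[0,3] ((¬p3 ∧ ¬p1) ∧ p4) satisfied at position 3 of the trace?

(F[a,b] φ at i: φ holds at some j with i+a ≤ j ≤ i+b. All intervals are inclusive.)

Check ((¬p3 ∧ ¬p1) ∧ p4) at each j in [3,6]:
  j=3: false
  j=4: false
  j=5: false
  j=6: false
No position in the window satisfies it → formula fails.

False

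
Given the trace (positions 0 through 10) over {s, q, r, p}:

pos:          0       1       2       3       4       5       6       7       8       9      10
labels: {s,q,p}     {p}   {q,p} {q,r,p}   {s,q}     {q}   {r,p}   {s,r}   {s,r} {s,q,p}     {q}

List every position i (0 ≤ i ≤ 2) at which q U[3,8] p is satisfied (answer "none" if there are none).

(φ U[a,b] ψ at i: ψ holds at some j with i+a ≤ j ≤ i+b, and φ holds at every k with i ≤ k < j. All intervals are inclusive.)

Evaluate at each i in [0,2]:
  i=0: ✗ (lhs fails at k=1 before rhs at j=3)
  i=1: ✗ (lhs fails at k=1 before rhs at j=6)
  i=2: ✓ (rhs at j=6; lhs holds on [2,5])

2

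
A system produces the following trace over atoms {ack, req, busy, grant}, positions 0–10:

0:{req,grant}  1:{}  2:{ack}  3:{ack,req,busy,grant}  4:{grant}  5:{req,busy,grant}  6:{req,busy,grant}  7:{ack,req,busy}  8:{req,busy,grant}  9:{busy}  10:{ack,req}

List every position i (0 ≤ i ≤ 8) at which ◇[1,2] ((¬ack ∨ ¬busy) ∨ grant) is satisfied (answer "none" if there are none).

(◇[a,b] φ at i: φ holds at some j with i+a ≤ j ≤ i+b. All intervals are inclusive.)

0, 1, 2, 3, 4, 5, 6, 7, 8

Evaluate at each i in [0,8]:
  i=0: ✓ (witness j=1)
  i=1: ✓ (witness j=2)
  i=2: ✓ (witness j=3)
  i=3: ✓ (witness j=4)
  i=4: ✓ (witness j=5)
  i=5: ✓ (witness j=6)
  i=6: ✓ (witness j=8)
  i=7: ✓ (witness j=8)
  i=8: ✓ (witness j=9)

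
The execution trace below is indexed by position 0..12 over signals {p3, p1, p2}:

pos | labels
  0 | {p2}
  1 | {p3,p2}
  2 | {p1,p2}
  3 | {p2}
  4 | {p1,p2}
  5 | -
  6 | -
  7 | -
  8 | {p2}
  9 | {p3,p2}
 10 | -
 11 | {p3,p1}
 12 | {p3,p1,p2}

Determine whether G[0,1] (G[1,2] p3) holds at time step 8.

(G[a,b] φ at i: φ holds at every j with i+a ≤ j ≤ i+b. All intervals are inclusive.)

Does not hold

Check G[1,2] p3 at every j in [8,9]:
  j=8: fails at 10
  j=9: fails at 10
Fails at j=8 → formula fails.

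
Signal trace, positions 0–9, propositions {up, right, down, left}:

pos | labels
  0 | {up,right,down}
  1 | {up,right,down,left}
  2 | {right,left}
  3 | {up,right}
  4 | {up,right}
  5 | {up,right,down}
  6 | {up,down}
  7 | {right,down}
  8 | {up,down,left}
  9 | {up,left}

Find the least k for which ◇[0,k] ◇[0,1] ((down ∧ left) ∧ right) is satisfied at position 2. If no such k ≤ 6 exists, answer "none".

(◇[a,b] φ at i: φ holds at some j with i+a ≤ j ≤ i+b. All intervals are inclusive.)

none

Scan j = 2,3,… for ◇[0,1] ((down ∧ left) ∧ right):
  j=2: fails
  j=3: fails
  j=4: fails
  j=5: fails
  j=6: fails
  j=7: fails
  j=8: fails
No j in [2,8] satisfies it → none.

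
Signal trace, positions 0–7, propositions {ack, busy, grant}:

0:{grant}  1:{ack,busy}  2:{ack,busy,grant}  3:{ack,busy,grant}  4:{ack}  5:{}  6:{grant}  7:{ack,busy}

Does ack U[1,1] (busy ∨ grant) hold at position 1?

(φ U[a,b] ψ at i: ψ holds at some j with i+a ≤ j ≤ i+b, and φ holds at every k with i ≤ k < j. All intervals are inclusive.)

Need some j in [2,2] with (busy ∨ grant), and ack at every k in [1,j-1].
  j=2: (busy ∨ grant) holds; ack holds at every k in [1,1] → satisfied.

Yes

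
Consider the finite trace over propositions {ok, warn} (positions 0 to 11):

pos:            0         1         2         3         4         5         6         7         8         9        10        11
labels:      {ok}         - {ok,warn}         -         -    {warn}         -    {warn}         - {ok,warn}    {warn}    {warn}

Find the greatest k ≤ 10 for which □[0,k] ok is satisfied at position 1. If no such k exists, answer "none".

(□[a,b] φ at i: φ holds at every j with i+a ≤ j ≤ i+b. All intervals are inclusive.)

ok must hold from j=1 onward; find where it first fails.
  j=1: fails → no k works.

none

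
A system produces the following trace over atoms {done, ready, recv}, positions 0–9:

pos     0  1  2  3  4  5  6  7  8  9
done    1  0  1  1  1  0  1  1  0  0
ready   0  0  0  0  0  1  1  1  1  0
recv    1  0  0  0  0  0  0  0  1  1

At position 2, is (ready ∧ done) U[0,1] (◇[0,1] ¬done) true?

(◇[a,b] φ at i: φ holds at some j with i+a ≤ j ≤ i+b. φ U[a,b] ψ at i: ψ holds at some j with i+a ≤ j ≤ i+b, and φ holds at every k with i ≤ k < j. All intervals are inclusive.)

Need some j in [2,3] with ◇[0,1] ¬done, and (ready ∧ done) at every k in [2,j-1].
  j=2: ◇[0,1] ¬done — fails (none in [2,3]).
  j=3: ◇[0,1] ¬done — fails (none in [3,4]).
No j in the window works → until fails.

False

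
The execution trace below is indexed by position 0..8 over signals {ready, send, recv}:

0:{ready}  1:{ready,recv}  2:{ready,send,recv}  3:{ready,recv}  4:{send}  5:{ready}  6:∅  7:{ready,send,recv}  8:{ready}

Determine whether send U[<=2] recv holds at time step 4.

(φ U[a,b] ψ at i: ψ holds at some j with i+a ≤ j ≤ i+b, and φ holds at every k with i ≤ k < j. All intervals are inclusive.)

Need some j in [4,6] with recv, and send at every k in [4,j-1].
  j=4: recv false.
  j=5: recv false.
  j=6: recv false.
No j in the window works → until fails.

No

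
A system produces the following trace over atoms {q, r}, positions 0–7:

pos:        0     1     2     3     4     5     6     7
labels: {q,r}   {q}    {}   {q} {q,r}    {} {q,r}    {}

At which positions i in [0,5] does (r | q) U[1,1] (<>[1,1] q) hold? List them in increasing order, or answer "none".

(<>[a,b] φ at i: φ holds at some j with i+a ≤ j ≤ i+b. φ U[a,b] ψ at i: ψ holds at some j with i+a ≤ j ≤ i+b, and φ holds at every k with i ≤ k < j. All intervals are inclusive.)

1, 4

Evaluate at each i in [0,5]:
  i=0: ✗ (no rhs in [1,1])
  i=1: ✓ (rhs at j=2; lhs holds on [1,1])
  i=2: ✗ (lhs fails at k=2 before rhs at j=3)
  i=3: ✗ (no rhs in [4,4])
  i=4: ✓ (rhs at j=5; lhs holds on [4,4])
  i=5: ✗ (no rhs in [6,6])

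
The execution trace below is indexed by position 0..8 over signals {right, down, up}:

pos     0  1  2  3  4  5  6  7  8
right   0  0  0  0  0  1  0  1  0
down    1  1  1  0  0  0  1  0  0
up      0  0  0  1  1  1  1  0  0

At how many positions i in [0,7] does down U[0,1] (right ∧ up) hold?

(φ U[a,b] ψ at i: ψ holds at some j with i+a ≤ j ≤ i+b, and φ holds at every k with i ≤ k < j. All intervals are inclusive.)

Evaluate at each i in [0,7]:
  i=0: ✗ (no rhs in [0,1])
  i=1: ✗ (no rhs in [1,2])
  i=2: ✗ (no rhs in [2,3])
  i=3: ✗ (no rhs in [3,4])
  i=4: ✗ (lhs fails at k=4 before rhs at j=5)
  i=5: ✓ (rhs at j=5)
  i=6: ✗ (no rhs in [6,7])
  i=7: ✗ (no rhs in [7,8])
Positions where it holds: {5} → 1.

1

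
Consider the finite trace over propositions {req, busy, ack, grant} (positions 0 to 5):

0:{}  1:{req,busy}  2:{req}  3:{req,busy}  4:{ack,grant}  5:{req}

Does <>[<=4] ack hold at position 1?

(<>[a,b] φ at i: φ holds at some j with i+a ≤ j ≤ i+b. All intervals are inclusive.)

Check ack at each j in [1,5]:
  j=1: false
  j=2: false
  j=3: false
  j=4: true
  j=5: false
Found at j=4 → formula holds.

Yes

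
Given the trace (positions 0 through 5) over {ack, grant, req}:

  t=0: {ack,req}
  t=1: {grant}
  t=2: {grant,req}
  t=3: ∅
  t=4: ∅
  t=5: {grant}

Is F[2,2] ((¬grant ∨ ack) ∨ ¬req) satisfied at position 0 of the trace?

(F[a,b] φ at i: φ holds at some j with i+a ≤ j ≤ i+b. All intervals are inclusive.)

No

Check ((¬grant ∨ ack) ∨ ¬req) at each j in [2,2]:
  j=2: false
No position in the window satisfies it → formula fails.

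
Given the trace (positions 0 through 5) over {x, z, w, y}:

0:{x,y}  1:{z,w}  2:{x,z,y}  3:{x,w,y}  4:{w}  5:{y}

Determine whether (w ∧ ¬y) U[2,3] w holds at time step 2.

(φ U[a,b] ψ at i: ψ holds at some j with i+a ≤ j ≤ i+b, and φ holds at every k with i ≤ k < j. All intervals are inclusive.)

Need some j in [4,5] with w, and (w ∧ ¬y) at every k in [2,j-1].
  j=4: w holds, but (w ∧ ¬y) fails at k=2 → not this j.
  j=5: w false.
No j in the window works → until fails.

No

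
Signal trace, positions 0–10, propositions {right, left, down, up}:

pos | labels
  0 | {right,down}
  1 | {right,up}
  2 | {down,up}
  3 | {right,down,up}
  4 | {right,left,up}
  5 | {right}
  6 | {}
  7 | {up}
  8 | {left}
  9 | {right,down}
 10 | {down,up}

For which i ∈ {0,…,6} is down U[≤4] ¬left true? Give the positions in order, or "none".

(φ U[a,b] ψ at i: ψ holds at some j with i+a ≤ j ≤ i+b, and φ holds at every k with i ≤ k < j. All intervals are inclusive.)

Evaluate at each i in [0,6]:
  i=0: ✓ (rhs at j=0)
  i=1: ✓ (rhs at j=1)
  i=2: ✓ (rhs at j=2)
  i=3: ✓ (rhs at j=3)
  i=4: ✗ (lhs fails at k=4 before rhs at j=5)
  i=5: ✓ (rhs at j=5)
  i=6: ✓ (rhs at j=6)

0, 1, 2, 3, 5, 6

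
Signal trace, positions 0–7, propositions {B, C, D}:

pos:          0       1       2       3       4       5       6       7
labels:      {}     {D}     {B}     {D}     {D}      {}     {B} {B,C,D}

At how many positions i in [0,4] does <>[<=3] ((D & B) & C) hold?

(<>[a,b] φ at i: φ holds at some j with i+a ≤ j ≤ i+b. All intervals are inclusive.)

Evaluate at each i in [0,4]:
  i=0: ✗ (none in [0,3])
  i=1: ✗ (none in [1,4])
  i=2: ✗ (none in [2,5])
  i=3: ✗ (none in [3,6])
  i=4: ✓ (witness j=7)
Positions where it holds: {4} → 1.

1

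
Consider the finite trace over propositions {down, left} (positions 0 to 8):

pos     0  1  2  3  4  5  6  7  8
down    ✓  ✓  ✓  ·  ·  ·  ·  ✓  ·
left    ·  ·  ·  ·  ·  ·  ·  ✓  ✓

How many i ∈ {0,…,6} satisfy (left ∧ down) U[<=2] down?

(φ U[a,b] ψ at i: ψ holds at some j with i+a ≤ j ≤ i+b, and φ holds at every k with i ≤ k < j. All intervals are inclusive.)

Evaluate at each i in [0,6]:
  i=0: ✓ (rhs at j=0)
  i=1: ✓ (rhs at j=1)
  i=2: ✓ (rhs at j=2)
  i=3: ✗ (no rhs in [3,5])
  i=4: ✗ (no rhs in [4,6])
  i=5: ✗ (lhs fails at k=5 before rhs at j=7)
  i=6: ✗ (lhs fails at k=6 before rhs at j=7)
Positions where it holds: {0, 1, 2} → 3.

3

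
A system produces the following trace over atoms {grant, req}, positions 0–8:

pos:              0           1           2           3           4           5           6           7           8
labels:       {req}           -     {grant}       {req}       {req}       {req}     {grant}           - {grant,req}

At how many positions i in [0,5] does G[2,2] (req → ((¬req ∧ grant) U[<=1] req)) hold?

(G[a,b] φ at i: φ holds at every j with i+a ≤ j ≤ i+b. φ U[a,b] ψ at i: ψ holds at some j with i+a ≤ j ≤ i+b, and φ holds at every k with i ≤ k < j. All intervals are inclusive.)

6

Evaluate at each i in [0,5]:
  i=0: ✓ (all of [2,2])
  i=1: ✓ (all of [3,3])
  i=2: ✓ (all of [4,4])
  i=3: ✓ (all of [5,5])
  i=4: ✓ (all of [6,6])
  i=5: ✓ (all of [7,7])
Positions where it holds: {0, 1, 2, 3, 4, 5} → 6.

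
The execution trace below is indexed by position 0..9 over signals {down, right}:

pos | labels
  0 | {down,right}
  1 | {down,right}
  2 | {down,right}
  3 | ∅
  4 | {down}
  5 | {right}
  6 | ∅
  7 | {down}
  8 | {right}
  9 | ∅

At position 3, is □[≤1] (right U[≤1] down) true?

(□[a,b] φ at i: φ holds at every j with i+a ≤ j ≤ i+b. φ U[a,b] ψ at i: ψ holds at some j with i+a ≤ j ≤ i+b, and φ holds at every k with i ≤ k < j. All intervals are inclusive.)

Does not hold

Check (right U[≤1] down) at every j in [3,4]:
  j=3: fails
  j=4: holds
Fails at j=3 → formula fails.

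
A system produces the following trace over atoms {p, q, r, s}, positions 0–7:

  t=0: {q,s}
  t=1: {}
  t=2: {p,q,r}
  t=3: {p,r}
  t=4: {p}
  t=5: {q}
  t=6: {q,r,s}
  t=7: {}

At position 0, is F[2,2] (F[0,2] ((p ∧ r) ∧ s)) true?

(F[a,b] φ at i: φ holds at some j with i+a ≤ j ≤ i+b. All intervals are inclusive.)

False

Check F[0,2] ((p ∧ r) ∧ s) at each j in [2,2]:
  j=2: fails (none in [2,4])
No position in the window satisfies it → formula fails.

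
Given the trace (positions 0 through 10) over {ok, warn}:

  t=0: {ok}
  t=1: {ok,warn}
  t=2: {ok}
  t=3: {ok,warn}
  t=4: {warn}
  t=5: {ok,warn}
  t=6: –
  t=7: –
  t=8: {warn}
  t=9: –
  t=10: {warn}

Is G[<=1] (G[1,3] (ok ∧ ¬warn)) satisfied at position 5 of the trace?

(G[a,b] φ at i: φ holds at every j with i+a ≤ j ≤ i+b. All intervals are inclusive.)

Does not hold

Check G[1,3] (ok ∧ ¬warn) at every j in [5,6]:
  j=5: fails at 6
  j=6: fails at 7
Fails at j=5 → formula fails.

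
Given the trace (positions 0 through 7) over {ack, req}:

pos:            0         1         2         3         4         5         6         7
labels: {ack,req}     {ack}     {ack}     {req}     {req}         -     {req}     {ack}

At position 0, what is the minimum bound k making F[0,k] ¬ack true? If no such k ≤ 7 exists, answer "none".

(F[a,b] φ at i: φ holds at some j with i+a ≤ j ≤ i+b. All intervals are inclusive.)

Scan j = 0,1,… for ¬ack:
  j=0: fails
  j=1: fails
  j=2: fails
  j=3: holds
First hit at j=3, so smallest k = 3-0 = 3.

3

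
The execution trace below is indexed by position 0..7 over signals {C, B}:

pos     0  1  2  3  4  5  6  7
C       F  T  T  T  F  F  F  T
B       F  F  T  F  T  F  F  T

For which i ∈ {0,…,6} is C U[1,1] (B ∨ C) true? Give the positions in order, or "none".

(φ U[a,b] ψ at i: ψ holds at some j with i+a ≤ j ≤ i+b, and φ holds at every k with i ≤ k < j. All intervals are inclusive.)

1, 2, 3

Evaluate at each i in [0,6]:
  i=0: ✗ (lhs fails at k=0 before rhs at j=1)
  i=1: ✓ (rhs at j=2; lhs holds on [1,1])
  i=2: ✓ (rhs at j=3; lhs holds on [2,2])
  i=3: ✓ (rhs at j=4; lhs holds on [3,3])
  i=4: ✗ (no rhs in [5,5])
  i=5: ✗ (no rhs in [6,6])
  i=6: ✗ (lhs fails at k=6 before rhs at j=7)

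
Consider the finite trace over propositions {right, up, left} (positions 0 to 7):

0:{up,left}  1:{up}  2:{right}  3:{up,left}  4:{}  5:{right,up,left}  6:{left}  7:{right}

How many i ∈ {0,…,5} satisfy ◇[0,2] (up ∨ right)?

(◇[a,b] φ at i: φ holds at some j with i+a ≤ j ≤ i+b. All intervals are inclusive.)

Evaluate at each i in [0,5]:
  i=0: ✓ (witness j=0)
  i=1: ✓ (witness j=1)
  i=2: ✓ (witness j=2)
  i=3: ✓ (witness j=3)
  i=4: ✓ (witness j=5)
  i=5: ✓ (witness j=5)
Positions where it holds: {0, 1, 2, 3, 4, 5} → 6.

6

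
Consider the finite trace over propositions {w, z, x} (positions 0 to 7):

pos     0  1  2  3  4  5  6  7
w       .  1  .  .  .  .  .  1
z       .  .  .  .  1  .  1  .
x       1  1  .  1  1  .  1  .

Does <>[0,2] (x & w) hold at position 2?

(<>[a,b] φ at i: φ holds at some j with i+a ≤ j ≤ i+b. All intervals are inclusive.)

False

Check (x & w) at each j in [2,4]:
  j=2: false
  j=3: false
  j=4: false
No position in the window satisfies it → formula fails.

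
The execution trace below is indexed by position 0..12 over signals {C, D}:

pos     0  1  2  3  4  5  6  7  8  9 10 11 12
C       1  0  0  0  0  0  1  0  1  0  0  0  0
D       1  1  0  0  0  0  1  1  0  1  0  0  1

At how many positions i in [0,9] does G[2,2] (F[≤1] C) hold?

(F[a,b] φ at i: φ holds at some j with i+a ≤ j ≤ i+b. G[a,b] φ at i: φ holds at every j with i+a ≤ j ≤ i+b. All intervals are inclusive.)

Evaluate at each i in [0,9]:
  i=0: ✗ (fails at j=2)
  i=1: ✗ (fails at j=3)
  i=2: ✗ (fails at j=4)
  i=3: ✓ (all of [5,5])
  i=4: ✓ (all of [6,6])
  i=5: ✓ (all of [7,7])
  i=6: ✓ (all of [8,8])
  i=7: ✗ (fails at j=9)
  i=8: ✗ (fails at j=10)
  i=9: ✗ (fails at j=11)
Positions where it holds: {3, 4, 5, 6} → 4.

4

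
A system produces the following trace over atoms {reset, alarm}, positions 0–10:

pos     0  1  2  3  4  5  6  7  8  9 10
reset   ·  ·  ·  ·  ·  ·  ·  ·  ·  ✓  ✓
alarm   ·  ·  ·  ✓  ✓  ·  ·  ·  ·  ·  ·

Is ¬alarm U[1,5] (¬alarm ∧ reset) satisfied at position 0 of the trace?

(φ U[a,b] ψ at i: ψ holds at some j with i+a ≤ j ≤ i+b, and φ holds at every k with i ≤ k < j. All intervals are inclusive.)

False

Need some j in [1,5] with (¬alarm ∧ reset), and ¬alarm at every k in [0,j-1].
  j=1: (¬alarm ∧ reset) false.
  j=2: (¬alarm ∧ reset) false.
  j=3: (¬alarm ∧ reset) false.
  j=4: (¬alarm ∧ reset) false.
  j=5: (¬alarm ∧ reset) false.
No j in the window works → until fails.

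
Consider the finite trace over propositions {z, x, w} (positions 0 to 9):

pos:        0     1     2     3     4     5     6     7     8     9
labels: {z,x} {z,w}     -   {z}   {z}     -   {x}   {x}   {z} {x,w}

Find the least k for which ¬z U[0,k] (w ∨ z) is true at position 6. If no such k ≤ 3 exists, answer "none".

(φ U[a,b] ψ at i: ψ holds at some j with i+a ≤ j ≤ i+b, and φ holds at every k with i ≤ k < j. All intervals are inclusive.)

2

Need earliest j ≥ 6 with (w ∨ z), and ¬z at every k in [6,j-1].
  j=6: rhs fails.
  j=7: rhs fails.
  j=8: rhs holds; lhs holds on [6,7]. k = 2.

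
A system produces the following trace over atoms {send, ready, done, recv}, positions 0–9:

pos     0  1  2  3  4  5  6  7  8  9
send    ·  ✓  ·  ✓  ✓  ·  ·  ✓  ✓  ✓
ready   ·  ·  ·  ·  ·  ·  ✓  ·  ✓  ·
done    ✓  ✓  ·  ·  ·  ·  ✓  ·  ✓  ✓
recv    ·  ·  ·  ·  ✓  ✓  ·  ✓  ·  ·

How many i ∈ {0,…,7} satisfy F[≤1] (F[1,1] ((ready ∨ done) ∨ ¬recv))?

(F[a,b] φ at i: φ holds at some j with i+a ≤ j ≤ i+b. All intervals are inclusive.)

Evaluate at each i in [0,7]:
  i=0: ✓ (witness j=0)
  i=1: ✓ (witness j=1)
  i=2: ✓ (witness j=2)
  i=3: ✗ (none in [3,4])
  i=4: ✓ (witness j=5)
  i=5: ✓ (witness j=5)
  i=6: ✓ (witness j=7)
  i=7: ✓ (witness j=7)
Positions where it holds: {0, 1, 2, 4, 5, 6, 7} → 7.

7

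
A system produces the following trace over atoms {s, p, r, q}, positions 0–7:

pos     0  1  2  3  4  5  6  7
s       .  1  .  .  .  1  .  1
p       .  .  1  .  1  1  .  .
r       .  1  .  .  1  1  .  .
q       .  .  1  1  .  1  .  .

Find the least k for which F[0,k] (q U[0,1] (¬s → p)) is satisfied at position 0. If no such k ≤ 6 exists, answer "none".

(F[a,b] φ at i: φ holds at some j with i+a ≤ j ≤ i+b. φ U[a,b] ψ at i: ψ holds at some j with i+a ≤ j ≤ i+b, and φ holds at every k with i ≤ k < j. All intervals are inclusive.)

Scan j = 0,1,… for (q U[0,1] (¬s → p)):
  j=0: fails
  j=1: holds
First hit at j=1, so smallest k = 1-0 = 1.

1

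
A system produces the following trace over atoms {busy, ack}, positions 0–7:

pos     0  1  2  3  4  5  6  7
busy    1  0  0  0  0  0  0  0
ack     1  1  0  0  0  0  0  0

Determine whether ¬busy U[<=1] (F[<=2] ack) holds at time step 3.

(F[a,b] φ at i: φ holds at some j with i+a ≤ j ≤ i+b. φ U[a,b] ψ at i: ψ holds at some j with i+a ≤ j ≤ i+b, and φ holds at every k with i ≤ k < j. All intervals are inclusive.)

Need some j in [3,4] with F[<=2] ack, and ¬busy at every k in [3,j-1].
  j=3: F[<=2] ack — fails (none in [3,5]).
  j=4: F[<=2] ack — fails (none in [4,6]).
No j in the window works → until fails.

No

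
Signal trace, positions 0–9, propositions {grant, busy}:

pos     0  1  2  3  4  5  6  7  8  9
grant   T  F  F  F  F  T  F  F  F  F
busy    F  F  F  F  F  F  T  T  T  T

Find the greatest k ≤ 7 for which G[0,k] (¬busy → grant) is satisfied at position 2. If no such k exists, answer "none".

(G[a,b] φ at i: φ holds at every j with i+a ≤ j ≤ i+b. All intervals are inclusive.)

(¬busy → grant) must hold from j=2 onward; find where it first fails.
  j=2: fails → no k works.

none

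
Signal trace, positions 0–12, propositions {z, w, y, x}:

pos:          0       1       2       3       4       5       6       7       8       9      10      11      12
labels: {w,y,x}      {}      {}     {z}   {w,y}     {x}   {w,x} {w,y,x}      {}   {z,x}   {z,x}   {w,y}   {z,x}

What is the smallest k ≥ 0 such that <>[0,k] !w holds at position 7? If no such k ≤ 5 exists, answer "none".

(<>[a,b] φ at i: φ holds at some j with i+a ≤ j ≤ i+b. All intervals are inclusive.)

1

Scan j = 7,8,… for !w:
  j=7: fails
  j=8: holds
First hit at j=8, so smallest k = 8-7 = 1.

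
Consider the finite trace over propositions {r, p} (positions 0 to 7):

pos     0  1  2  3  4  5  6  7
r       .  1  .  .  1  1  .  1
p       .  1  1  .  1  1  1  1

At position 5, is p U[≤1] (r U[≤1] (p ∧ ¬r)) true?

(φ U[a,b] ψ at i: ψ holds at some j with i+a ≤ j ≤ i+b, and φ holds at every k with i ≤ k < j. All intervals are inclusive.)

Need some j in [5,6] with (r U[≤1] (p ∧ ¬r)), and p at every k in [5,j-1].
  j=5: (r U[≤1] (p ∧ ¬r)) holds; no prefix to check → satisfied.

Holds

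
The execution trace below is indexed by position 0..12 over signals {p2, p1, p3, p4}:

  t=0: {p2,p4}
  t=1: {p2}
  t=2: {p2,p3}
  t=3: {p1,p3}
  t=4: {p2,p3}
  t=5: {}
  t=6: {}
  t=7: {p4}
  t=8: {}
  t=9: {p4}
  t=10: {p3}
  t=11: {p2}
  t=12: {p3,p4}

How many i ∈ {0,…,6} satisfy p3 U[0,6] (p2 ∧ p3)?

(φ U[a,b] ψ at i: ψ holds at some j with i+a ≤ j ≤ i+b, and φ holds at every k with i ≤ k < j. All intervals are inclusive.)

3

Evaluate at each i in [0,6]:
  i=0: ✗ (lhs fails at k=0 before rhs at j=2)
  i=1: ✗ (lhs fails at k=1 before rhs at j=2)
  i=2: ✓ (rhs at j=2)
  i=3: ✓ (rhs at j=4; lhs holds on [3,3])
  i=4: ✓ (rhs at j=4)
  i=5: ✗ (no rhs in [5,11])
  i=6: ✗ (no rhs in [6,12])
Positions where it holds: {2, 3, 4} → 3.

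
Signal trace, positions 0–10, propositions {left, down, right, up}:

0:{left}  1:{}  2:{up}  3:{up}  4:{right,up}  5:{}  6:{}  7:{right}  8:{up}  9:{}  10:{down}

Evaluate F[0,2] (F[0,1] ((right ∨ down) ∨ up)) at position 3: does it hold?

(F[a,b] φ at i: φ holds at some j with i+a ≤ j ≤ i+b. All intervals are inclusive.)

True

Check F[0,1] ((right ∨ down) ∨ up) at each j in [3,5]:
  j=3: holds (witness at 3)
  j=4: holds (witness at 4)
  j=5: fails (none in [5,6])
Found at j=3 → formula holds.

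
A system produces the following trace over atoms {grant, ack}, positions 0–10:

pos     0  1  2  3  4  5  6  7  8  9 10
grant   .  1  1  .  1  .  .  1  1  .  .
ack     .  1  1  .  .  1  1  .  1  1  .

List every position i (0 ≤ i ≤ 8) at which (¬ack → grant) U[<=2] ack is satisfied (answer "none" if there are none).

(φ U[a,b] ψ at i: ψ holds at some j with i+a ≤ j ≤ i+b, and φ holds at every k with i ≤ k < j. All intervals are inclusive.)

1, 2, 4, 5, 6, 7, 8

Evaluate at each i in [0,8]:
  i=0: ✗ (lhs fails at k=0 before rhs at j=1)
  i=1: ✓ (rhs at j=1)
  i=2: ✓ (rhs at j=2)
  i=3: ✗ (lhs fails at k=3 before rhs at j=5)
  i=4: ✓ (rhs at j=5; lhs holds on [4,4])
  i=5: ✓ (rhs at j=5)
  i=6: ✓ (rhs at j=6)
  i=7: ✓ (rhs at j=8; lhs holds on [7,7])
  i=8: ✓ (rhs at j=8)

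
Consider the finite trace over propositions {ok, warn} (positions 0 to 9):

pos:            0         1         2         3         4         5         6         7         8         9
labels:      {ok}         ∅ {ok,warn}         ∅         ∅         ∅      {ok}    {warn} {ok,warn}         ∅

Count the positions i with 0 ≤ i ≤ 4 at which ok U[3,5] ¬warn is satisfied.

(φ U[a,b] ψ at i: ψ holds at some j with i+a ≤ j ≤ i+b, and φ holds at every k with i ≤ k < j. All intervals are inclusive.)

0

Evaluate at each i in [0,4]:
  i=0: ✗ (lhs fails at k=1 before rhs at j=3)
  i=1: ✗ (lhs fails at k=1 before rhs at j=4)
  i=2: ✗ (lhs fails at k=3 before rhs at j=5)
  i=3: ✗ (lhs fails at k=3 before rhs at j=6)
  i=4: ✗ (lhs fails at k=4 before rhs at j=9)
Positions where it holds: {} → 0.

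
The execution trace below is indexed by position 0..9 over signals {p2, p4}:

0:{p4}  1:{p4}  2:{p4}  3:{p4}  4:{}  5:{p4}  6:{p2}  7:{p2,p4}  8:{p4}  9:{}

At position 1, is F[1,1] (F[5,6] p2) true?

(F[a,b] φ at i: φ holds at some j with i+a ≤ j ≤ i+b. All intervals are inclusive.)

Check F[5,6] p2 at each j in [2,2]:
  j=2: holds (witness at 7)
Found at j=2 → formula holds.

Yes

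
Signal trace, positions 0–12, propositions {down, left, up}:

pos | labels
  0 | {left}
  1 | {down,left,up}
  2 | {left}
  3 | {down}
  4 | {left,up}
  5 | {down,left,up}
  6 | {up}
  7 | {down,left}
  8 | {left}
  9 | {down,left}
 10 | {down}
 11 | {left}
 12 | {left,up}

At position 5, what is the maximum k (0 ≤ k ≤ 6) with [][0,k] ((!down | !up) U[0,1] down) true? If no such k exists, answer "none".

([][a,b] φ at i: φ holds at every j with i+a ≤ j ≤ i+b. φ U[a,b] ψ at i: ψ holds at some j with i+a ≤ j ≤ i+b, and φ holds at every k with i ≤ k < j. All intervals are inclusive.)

5

((!down | !up) U[0,1] down) must hold from j=5 onward; find where it first fails.
  j=5: holds
  j=6: holds
  j=7: holds
  j=8: holds
  j=9: holds
  j=10: holds
  j=11: fails
Holds on [5,10], so largest k = 5.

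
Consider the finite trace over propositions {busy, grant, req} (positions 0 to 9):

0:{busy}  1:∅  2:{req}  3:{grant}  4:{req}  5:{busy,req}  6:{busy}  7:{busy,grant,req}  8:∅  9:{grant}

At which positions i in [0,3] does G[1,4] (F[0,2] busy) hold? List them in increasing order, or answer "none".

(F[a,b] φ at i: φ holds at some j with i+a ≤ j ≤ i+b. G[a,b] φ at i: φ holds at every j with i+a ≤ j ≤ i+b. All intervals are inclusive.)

2, 3

Evaluate at each i in [0,3]:
  i=0: ✗ (fails at j=1)
  i=1: ✗ (fails at j=2)
  i=2: ✓ (all of [3,6])
  i=3: ✓ (all of [4,7])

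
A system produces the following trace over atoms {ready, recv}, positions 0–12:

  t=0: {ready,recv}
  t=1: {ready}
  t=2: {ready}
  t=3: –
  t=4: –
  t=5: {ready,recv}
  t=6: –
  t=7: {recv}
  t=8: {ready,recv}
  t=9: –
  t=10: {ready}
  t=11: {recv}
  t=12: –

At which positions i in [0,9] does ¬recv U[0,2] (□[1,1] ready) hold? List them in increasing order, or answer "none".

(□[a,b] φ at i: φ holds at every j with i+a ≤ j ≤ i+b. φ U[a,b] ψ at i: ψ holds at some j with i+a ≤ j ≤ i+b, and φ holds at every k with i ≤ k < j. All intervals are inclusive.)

0, 1, 2, 3, 4, 6, 7, 9

Evaluate at each i in [0,9]:
  i=0: ✓ (rhs at j=0)
  i=1: ✓ (rhs at j=1)
  i=2: ✓ (rhs at j=4; lhs holds on [2,3])
  i=3: ✓ (rhs at j=4; lhs holds on [3,3])
  i=4: ✓ (rhs at j=4)
  i=5: ✗ (lhs fails at k=5 before rhs at j=7)
  i=6: ✓ (rhs at j=7; lhs holds on [6,6])
  i=7: ✓ (rhs at j=7)
  i=8: ✗ (lhs fails at k=8 before rhs at j=9)
  i=9: ✓ (rhs at j=9)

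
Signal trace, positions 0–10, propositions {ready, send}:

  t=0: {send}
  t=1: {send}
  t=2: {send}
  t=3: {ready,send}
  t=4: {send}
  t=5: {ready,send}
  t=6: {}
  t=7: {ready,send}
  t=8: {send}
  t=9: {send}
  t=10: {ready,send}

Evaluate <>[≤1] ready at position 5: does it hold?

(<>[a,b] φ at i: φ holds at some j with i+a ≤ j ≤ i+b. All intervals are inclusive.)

Holds

Check ready at each j in [5,6]:
  j=5: true
  j=6: false
Found at j=5 → formula holds.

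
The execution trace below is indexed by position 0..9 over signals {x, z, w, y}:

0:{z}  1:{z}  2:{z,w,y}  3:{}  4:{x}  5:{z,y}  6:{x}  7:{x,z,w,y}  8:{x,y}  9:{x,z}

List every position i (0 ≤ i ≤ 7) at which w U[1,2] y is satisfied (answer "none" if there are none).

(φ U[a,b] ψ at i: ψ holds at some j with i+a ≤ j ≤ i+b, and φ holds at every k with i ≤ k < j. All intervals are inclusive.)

7

Evaluate at each i in [0,7]:
  i=0: ✗ (lhs fails at k=0 before rhs at j=2)
  i=1: ✗ (lhs fails at k=1 before rhs at j=2)
  i=2: ✗ (no rhs in [3,4])
  i=3: ✗ (lhs fails at k=3 before rhs at j=5)
  i=4: ✗ (lhs fails at k=4 before rhs at j=5)
  i=5: ✗ (lhs fails at k=5 before rhs at j=7)
  i=6: ✗ (lhs fails at k=6 before rhs at j=7)
  i=7: ✓ (rhs at j=8; lhs holds on [7,7])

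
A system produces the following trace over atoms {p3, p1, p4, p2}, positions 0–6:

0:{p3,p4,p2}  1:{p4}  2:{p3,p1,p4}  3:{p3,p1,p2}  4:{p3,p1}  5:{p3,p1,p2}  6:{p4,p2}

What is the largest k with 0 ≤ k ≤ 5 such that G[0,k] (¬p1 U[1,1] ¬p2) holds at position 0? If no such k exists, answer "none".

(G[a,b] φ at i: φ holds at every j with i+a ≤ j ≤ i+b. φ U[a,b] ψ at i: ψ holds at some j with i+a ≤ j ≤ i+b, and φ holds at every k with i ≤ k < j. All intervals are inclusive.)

(¬p1 U[1,1] ¬p2) must hold from j=0 onward; find where it first fails.
  j=0: holds
  j=1: holds
  j=2: fails
Holds on [0,1], so largest k = 1.

1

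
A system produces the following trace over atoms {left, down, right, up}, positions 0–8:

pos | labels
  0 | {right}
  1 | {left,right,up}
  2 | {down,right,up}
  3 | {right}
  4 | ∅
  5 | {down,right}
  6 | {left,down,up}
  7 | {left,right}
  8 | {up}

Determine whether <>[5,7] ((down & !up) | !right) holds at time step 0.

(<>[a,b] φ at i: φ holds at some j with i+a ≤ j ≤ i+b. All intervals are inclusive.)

Check ((down & !up) | !right) at each j in [5,7]:
  j=5: true
  j=6: true
  j=7: false
Found at j=5 → formula holds.

True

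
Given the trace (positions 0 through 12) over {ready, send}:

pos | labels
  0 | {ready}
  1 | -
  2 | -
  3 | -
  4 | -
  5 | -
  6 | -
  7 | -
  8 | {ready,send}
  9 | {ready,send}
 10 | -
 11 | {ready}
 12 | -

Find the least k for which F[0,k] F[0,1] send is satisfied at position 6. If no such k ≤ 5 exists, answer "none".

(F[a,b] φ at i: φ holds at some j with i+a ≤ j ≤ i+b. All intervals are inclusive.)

1

Scan j = 6,7,… for F[0,1] send:
  j=6: fails
  j=7: holds
First hit at j=7, so smallest k = 7-6 = 1.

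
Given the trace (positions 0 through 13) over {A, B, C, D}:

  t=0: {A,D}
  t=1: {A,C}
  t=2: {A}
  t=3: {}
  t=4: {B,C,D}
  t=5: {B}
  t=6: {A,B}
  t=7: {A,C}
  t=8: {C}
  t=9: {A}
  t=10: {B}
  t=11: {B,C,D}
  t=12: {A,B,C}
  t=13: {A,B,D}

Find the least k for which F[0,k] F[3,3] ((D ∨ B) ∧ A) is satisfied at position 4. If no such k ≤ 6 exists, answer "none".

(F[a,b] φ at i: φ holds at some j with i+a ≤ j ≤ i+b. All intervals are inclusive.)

5

Scan j = 4,5,… for F[3,3] ((D ∨ B) ∧ A):
  j=4: fails
  j=5: fails
  j=6: fails
  j=7: fails
  j=8: fails
  j=9: holds
First hit at j=9, so smallest k = 9-4 = 5.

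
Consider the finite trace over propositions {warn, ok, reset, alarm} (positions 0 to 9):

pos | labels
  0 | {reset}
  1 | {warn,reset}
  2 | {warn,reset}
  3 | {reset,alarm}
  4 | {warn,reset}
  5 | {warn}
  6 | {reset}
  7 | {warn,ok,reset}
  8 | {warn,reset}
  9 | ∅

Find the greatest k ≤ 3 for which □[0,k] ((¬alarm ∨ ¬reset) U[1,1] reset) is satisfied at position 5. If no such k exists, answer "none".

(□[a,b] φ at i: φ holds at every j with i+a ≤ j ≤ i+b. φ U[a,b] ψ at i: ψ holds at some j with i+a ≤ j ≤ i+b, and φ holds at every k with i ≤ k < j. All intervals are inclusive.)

((¬alarm ∨ ¬reset) U[1,1] reset) must hold from j=5 onward; find where it first fails.
  j=5: holds
  j=6: holds
  j=7: holds
  j=8: fails
Holds on [5,7], so largest k = 2.

2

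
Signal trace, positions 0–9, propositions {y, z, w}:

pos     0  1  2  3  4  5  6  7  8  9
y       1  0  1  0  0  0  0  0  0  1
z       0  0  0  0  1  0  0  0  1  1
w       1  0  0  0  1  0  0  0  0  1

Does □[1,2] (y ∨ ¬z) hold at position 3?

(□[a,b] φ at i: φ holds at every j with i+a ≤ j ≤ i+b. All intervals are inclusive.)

False

Check (y ∨ ¬z) at every j in [4,5]:
  j=4: false
  j=5: true
Fails at j=4 → formula fails.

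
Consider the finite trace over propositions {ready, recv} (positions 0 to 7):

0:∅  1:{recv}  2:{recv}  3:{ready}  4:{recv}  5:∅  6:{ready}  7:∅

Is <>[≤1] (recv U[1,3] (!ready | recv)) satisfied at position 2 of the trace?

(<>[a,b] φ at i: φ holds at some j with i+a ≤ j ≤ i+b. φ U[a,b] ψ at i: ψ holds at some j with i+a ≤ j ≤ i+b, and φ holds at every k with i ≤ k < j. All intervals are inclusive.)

No

Check (recv U[1,3] (!ready | recv)) at each j in [2,3]:
  j=2: fails
  j=3: fails
No position in the window satisfies it → formula fails.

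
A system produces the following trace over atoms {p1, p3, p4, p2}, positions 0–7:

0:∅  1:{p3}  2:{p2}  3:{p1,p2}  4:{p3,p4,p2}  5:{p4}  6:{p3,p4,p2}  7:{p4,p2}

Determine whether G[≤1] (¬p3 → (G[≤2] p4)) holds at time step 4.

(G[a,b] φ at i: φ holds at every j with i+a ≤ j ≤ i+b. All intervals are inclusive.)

Yes

Check (¬p3 → (G[≤2] p4)) at every j in [4,5]:
  j=4: antecedent false → ✓
  j=5: antecedent true; consequent holds on [5,7] → ✓
All positions satisfy it → formula holds.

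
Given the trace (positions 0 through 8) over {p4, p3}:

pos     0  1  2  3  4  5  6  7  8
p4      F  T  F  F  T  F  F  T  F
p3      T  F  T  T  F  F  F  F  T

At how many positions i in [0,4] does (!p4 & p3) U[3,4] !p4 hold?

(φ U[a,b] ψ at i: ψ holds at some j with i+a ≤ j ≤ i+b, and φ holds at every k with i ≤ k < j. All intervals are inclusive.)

0

Evaluate at each i in [0,4]:
  i=0: ✗ (lhs fails at k=1 before rhs at j=3)
  i=1: ✗ (lhs fails at k=1 before rhs at j=5)
  i=2: ✗ (lhs fails at k=4 before rhs at j=5)
  i=3: ✗ (lhs fails at k=4 before rhs at j=6)
  i=4: ✗ (lhs fails at k=4 before rhs at j=8)
Positions where it holds: {} → 0.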